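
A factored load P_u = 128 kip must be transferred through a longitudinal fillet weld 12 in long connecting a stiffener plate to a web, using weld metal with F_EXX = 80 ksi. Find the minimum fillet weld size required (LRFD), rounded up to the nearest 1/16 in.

w = 7/16 in

Total weld length L = 12 in.
Required throat t_e = P_u / (φ × 0.6 F_EXX × L) = 128 / (0.75 × 0.6 × 80 × 12) = 0.2963 in.
Required leg w = t_e / 0.707 = 0.4191 in → use 7/16 in.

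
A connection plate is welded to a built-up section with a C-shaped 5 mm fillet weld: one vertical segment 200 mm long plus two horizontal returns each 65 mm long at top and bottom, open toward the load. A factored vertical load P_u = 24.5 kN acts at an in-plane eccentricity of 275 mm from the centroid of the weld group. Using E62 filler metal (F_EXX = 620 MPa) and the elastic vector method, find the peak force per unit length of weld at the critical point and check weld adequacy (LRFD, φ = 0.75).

f_max ≈ 402 N/mm; adequate

Total weld length L_w = 330 mm. Treat welds as unit-width lines.
Centroid: x̄ = 2×65×32.5 / 330 = 12.8 mm from the vertical weld.
Polar moment about centroid: J = I_x + I_y = [200³/12 + 2×65×100²] + [200×12.8² + 2(65³/12 + 65×19.7²)] = 2096000 mm³.
Direct shear f_v = P/L_w = 24.5×10³ / 330 = 74.24 N/mm (vertical).
Torsion M = P·e = 24.5×10³ × 275 = 6737500 N·mm.
Critical point at (x, y) = (52.2, 100) from centroid. f_tx = M·y/J = 321.5 N/mm; f_ty = M·x/J = 167.8 N/mm.
Resultant f_max = √[f_tx² + (f_v + f_ty)²] = √[321.5² + (74.24 + 167.8)²] = 402.4 N/mm.
Capacity per unit length: φr_n = 0.75 × 0.6 × 620 × (0.707 × 5) = 986.3 N/mm.
402.4 ≤ 986.3 → adequate.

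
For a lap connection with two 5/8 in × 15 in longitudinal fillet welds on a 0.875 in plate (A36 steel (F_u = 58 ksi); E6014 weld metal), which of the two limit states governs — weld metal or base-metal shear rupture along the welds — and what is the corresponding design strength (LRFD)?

φR_n ≈ 358 kips (weld metal governs)

E60XX → F_EXX = 60 ksi.
t_e = 0.707 × 0.625 = 0.4419 in; L = 30 in.
Weld metal: φR_n = 0.75 × 0.6 × 60 × 0.4419 × 30 = 357.9 kips.
Base metal (shear rupture): φR_n = 0.75 × 0.6 × 58 × 0.875 × 30 = 685.1 kips.
Governing: weld metal.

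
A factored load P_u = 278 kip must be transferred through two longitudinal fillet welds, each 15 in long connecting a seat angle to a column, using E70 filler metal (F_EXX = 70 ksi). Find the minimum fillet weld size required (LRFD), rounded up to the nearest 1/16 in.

Total weld length L = 30 in.
Required throat t_e = P_u / (φ × 0.6 F_EXX × L) = 278 / (0.75 × 0.6 × 70 × 30) = 0.2942 in.
Required leg w = t_e / 0.707 = 0.4161 in → use 7/16 in.

w = 7/16 in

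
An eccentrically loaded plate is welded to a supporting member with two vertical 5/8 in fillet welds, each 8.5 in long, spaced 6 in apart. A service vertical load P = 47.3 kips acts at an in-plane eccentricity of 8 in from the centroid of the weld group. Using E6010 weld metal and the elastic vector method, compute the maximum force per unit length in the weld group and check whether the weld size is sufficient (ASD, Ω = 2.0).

f_max ≈ 9.59 kip/in; NOT adequate

E60XX → F_EXX = 60 ksi.
Total weld length L_w = 17 in. Treat welds as unit-width lines.
Polar moment about centroid: J = 2[d³/12 + d(b/2)²] = 2[8.5³/12 + 8.5×3²] = 255.4 in³.
Direct shear f_v = P/L_w = 47.3 / 17 = 2.782 kip/in (vertical).
Torsion M = P·e = 47.3 × 8 = 378.4 kip·in.
Critical point at (x, y) = (3, 4.25) from centroid. f_tx = M·y/J = 6.298 kip/in; f_ty = M·x/J = 4.446 kip/in.
Resultant f_max = √[f_tx² + (f_v + f_ty)²] = √[6.298² + (2.782 + 4.446)²] = 9.587 kip/in.
Capacity per unit length: r_n/Ω = (1/2.0) × 0.6 × 60 × (0.707 × 0.625) = 7.954 kip/in.
9.587 > 7.954 → NOT adequate.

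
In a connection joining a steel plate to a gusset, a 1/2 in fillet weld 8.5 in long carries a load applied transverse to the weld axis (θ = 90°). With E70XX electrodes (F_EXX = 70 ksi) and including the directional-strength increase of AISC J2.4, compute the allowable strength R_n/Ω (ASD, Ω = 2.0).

t_e = 0.707 × 0.5 = 0.3535 in; A_we = 0.3535 × 8.5 = 3.005 in².
Directional factor: 1.0 + 0.5 sin^1.5(90°) = 1.5.
F_nw = 0.6 × 70 × 1.5 = 63 ksi.
R_n/Ω = (63 × 3.005) / 2.0 = 94.65 kips.

R_n/Ω ≈ 94.6 kips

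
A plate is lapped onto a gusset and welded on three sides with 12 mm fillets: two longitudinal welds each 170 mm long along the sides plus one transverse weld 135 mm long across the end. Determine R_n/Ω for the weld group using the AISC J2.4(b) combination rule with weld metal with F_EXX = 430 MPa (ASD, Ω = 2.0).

R_n/Ω ≈ 538 kN

t_e = 0.707 × 12 = 8.484 mm.
R_nwl = 0.6 × 430 × 8.484 × 340 × 10⁻³ = 744.2 kN (longitudinal, 2 welds).
R_nwt = 0.6 × 430 × 8.484 × 135 × 10⁻³ = 295.5 kN (transverse, base value).
(i) R_nwl + R_nwt = 1040 kN; (ii) 0.85 R_nwl + 1.5 R_nwt = 1076 kN.
R_n = max = 1076 kN [governs: (ii)]; R_n/Ω = 537.9 kN.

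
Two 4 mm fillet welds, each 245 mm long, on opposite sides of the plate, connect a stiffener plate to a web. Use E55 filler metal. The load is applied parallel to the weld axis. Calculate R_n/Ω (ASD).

R_n/Ω ≈ 229 kN

E55XX → F_EXX = 550 MPa.
Effective throat t_e = 0.707 × 4 = 2.828 mm.
Total length L = 490 mm; A_we = 2.828 × 490 = 1386 mm².
F_nw = 0.6 F_EXX = 0.6 × 550 = 330 MPa.
R_n = 330 × 1386 × 10⁻³ = 457.3 kN; R_n/Ω = 457.3/2.0 = 228.6 kN.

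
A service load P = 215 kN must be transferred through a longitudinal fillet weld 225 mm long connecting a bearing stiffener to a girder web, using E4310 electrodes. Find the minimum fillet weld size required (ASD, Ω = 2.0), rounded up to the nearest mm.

E43XX → F_EXX = 430 MPa.
Total weld length L = 225 mm.
Required throat t_e = P × Ω / (0.6 F_EXX × L) = 215 × 2.0 / (0.6 × 430 × 225 × 10⁻³) = 7.407 mm.
Required leg w = t_e / 0.707 = 10.48 mm → use 11 mm.

w = 11 mm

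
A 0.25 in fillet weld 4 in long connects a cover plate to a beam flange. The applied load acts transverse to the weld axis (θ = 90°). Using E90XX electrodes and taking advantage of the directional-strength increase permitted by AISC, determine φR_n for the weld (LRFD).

E90XX → F_EXX = 90 ksi.
t_e = 0.707 × 0.25 = 0.1767 in; A_we = 0.1767 × 4 = 0.707 in².
Directional factor: 1.0 + 0.5 sin^1.5(90°) = 1.5.
F_nw = 0.6 × 90 × 1.5 = 81 ksi.
φR_n = 0.75 × 81 × 0.707 = 42.95 kips.

φR_n ≈ 43 kips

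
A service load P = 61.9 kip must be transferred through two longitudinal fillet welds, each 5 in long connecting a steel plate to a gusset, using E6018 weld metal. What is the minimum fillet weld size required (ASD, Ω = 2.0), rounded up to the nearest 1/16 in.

E60XX → F_EXX = 60 ksi.
Total weld length L = 10 in.
Required throat t_e = P × Ω / (0.6 F_EXX × L) = 61.9 × 2.0 / (0.6 × 60 × 10) = 0.3439 in.
Required leg w = t_e / 0.707 = 0.4864 in → use 1/2 in.

w = 1/2 in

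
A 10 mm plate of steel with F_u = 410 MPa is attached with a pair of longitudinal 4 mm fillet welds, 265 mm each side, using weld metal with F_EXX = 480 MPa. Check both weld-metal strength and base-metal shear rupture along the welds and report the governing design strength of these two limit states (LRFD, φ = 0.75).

φR_n ≈ 324 kN (weld metal governs)

t_e = 0.707 × 4 = 2.828 mm; L = 530 mm.
Weld metal: φR_n = 0.75 × 0.6 × 480 × 2.828 × 530 × 10⁻³ = 323.7 kN.
Base metal (shear rupture): φR_n = 0.75 × 0.6 × 410 × 10 × 530 × 10⁻³ = 977.8 kN.
Governing: weld metal.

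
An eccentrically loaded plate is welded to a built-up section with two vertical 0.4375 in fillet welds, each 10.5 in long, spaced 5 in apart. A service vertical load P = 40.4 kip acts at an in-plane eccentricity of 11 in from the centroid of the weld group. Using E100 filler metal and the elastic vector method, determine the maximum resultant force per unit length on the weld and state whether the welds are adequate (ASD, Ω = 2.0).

E100XX → F_EXX = 100 ksi.
Total weld length L_w = 21 in. Treat welds as unit-width lines.
Polar moment about centroid: J = 2[d³/12 + d(b/2)²] = 2[10.5³/12 + 10.5×2.5²] = 324.2 in³.
Direct shear f_v = P/L_w = 40.4 / 21 = 1.924 kip/in (vertical).
Torsion M = P·e = 40.4 × 11 = 444.4 kip·in.
Critical point at (x, y) = (2.5, 5.25) from centroid. f_tx = M·y/J = 7.197 kip/in; f_ty = M·x/J = 3.427 kip/in.
Resultant f_max = √[f_tx² + (f_v + f_ty)²] = √[7.197² + (1.924 + 3.427)²] = 8.968 kip/in.
Capacity per unit length: r_n/Ω = (1/2.0) × 0.6 × 100 × (0.707 × 0.4375) = 9.279 kip/in.
8.968 ≤ 9.279 → adequate.

f_max ≈ 8.97 kip/in; adequate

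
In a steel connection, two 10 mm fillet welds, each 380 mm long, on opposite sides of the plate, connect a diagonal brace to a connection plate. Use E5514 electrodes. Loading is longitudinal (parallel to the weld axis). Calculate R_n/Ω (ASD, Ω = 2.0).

R_n/Ω ≈ 887 kN

E55XX → F_EXX = 550 MPa.
Effective throat t_e = 0.707 × 10 = 7.07 mm.
Total length L = 760 mm; A_we = 7.07 × 760 = 5373 mm².
F_nw = 0.6 F_EXX = 0.6 × 550 = 330 MPa.
R_n = 330 × 5373 × 10⁻³ = 1773 kN; R_n/Ω = 1773/2.0 = 886.6 kN.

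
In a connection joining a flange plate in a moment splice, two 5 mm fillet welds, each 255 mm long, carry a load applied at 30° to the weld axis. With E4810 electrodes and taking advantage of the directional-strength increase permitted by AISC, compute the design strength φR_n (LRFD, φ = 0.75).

φR_n ≈ 458 kN

E48XX → F_EXX = 480 MPa.
t_e = 0.707 × 5 = 3.535 mm; A_we = 3.535 × 510 = 1803 mm².
Directional factor: 1.0 + 0.5 sin^1.5(30°) = 1.177.
F_nw = 0.6 × 480 × 1.177 = 338.9 MPa.
φR_n = 0.75 × 338.9 × 1803 × 10⁻³ = 458.3 kN.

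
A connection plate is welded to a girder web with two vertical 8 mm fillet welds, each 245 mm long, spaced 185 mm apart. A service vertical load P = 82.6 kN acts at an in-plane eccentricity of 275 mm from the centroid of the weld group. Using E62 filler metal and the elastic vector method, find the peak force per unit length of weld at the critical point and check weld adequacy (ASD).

E62XX → F_EXX = 620 MPa.
Total weld length L_w = 490 mm. Treat welds as unit-width lines.
Polar moment about centroid: J = 2[d³/12 + d(b/2)²] = 2[245³/12 + 245×92.5²] = 6644000 mm³.
Direct shear f_v = P/L_w = 82.6×10³ / 490 = 168.6 N/mm (vertical).
Torsion M = P·e = 82.6×10³ × 275 = 22715000 N·mm.
Critical point at (x, y) = (92.5, 122.5) from centroid. f_tx = M·y/J = 418.8 N/mm; f_ty = M·x/J = 316.3 N/mm.
Resultant f_max = √[f_tx² + (f_v + f_ty)²] = √[418.8² + (168.6 + 316.3)²] = 640.7 N/mm.
Capacity per unit length: r_n/Ω = (1/2.0) × 0.6 × 620 × (0.707 × 8) = 1052 N/mm.
640.7 ≤ 1052 → adequate.

f_max ≈ 641 N/mm; adequate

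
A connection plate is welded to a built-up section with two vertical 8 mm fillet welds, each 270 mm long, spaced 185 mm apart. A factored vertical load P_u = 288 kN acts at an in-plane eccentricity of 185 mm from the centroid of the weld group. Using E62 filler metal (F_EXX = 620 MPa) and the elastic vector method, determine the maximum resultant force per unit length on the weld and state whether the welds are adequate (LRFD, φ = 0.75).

f_max ≈ 1470 N/mm; adequate

Total weld length L_w = 540 mm. Treat welds as unit-width lines.
Polar moment about centroid: J = 2[d³/12 + d(b/2)²] = 2[270³/12 + 270×92.5²] = 7901000 mm³.
Direct shear f_v = P/L_w = 288×10³ / 540 = 533.3 N/mm (vertical).
Torsion M = P·e = 288×10³ × 185 = 53280000 N·mm.
Critical point at (x, y) = (92.5, 135) from centroid. f_tx = M·y/J = 910.4 N/mm; f_ty = M·x/J = 623.8 N/mm.
Resultant f_max = √[f_tx² + (f_v + f_ty)²] = √[910.4² + (533.3 + 623.8)²] = 1472 N/mm.
Capacity per unit length: φr_n = 0.75 × 0.6 × 620 × (0.707 × 8) = 1578 N/mm.
1472 ≤ 1578 → adequate.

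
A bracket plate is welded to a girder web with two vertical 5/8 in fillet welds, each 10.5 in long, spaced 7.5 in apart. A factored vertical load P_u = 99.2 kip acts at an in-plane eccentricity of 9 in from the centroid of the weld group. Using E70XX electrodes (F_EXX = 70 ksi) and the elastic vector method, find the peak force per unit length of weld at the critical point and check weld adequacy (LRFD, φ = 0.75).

f_max ≈ 15 kip/in; NOT adequate

Total weld length L_w = 21 in. Treat welds as unit-width lines.
Polar moment about centroid: J = 2[d³/12 + d(b/2)²] = 2[10.5³/12 + 10.5×3.75²] = 488.2 in³.
Direct shear f_v = P/L_w = 99.2 / 21 = 4.724 kip/in (vertical).
Torsion M = P·e = 99.2 × 9 = 892.8 kip·in.
Critical point at (x, y) = (3.75, 5.25) from centroid. f_tx = M·y/J = 9.6 kip/in; f_ty = M·x/J = 6.857 kip/in.
Resultant f_max = √[f_tx² + (f_v + f_ty)²] = √[9.6² + (4.724 + 6.857)²] = 15.04 kip/in.
Capacity per unit length: φr_n = 0.75 × 0.6 × 70 × (0.707 × 0.625) = 13.92 kip/in.
15.04 > 13.92 → NOT adequate.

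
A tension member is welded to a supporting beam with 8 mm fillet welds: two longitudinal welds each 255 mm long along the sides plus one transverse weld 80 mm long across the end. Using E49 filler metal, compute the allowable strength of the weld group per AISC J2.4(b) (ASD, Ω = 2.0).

E49XX → F_EXX = 490 MPa.
t_e = 0.707 × 8 = 5.656 mm.
R_nwl = 0.6 × 490 × 5.656 × 510 × 10⁻³ = 848.1 kN (longitudinal, 2 welds).
R_nwt = 0.6 × 490 × 5.656 × 80 × 10⁻³ = 133 kN (transverse, base value).
(i) R_nwl + R_nwt = 981.1 kN; (ii) 0.85 R_nwl + 1.5 R_nwt = 920.4 kN.
R_n = max = 981.1 kN [governs: (i)]; R_n/Ω = 490.5 kN.

R_n/Ω ≈ 491 kN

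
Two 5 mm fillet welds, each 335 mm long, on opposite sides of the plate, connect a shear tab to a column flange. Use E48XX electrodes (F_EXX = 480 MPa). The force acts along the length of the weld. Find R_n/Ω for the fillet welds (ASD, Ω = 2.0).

Effective throat t_e = 0.707 × 5 = 3.535 mm.
Total length L = 670 mm; A_we = 3.535 × 670 = 2368 mm².
F_nw = 0.6 F_EXX = 0.6 × 480 = 288 MPa.
R_n = 288 × 2368 × 10⁻³ = 682.1 kN; R_n/Ω = 682.1/2.0 = 341.1 kN.

R_n/Ω ≈ 341 kN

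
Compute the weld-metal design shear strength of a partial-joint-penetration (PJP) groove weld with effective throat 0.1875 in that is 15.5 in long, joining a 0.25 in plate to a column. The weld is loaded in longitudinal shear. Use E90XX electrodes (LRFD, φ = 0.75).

φR_n ≈ 118 kips

E90XX → F_EXX = 90 ksi.
Effective throat (given) t_e = 0.1875 in.
A_we = 0.1875 × 15.5 = 2.906 in².
F_nw = 0.6 F_EXX = 54 ksi.
φR_n = 0.75 × 54 × 2.906 = 117.7 kips.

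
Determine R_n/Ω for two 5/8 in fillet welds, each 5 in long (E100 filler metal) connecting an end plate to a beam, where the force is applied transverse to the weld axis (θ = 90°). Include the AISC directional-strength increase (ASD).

R_n/Ω ≈ 199 kips

E100XX → F_EXX = 100 ksi.
t_e = 0.707 × 0.625 = 0.4419 in; A_we = 0.4419 × 10 = 4.419 in².
Directional factor: 1.0 + 0.5 sin^1.5(90°) = 1.5.
F_nw = 0.6 × 100 × 1.5 = 90 ksi.
R_n/Ω = (90 × 4.419) / 2.0 = 198.8 kips.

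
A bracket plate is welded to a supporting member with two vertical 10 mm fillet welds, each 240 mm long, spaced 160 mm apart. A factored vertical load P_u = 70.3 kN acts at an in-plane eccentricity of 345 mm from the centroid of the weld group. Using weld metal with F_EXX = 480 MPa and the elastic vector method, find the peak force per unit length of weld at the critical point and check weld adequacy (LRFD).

f_max ≈ 742 N/mm; adequate

Total weld length L_w = 480 mm. Treat welds as unit-width lines.
Polar moment about centroid: J = 2[d³/12 + d(b/2)²] = 2[240³/12 + 240×80²] = 5376000 mm³.
Direct shear f_v = P/L_w = 70.3×10³ / 480 = 146.5 N/mm (vertical).
Torsion M = P·e = 70.3×10³ × 345 = 24254000 N·mm.
Critical point at (x, y) = (80, 120) from centroid. f_tx = M·y/J = 541.4 N/mm; f_ty = M·x/J = 360.9 N/mm.
Resultant f_max = √[f_tx² + (f_v + f_ty)²] = √[541.4² + (146.5 + 360.9)²] = 742 N/mm.
Capacity per unit length: φr_n = 0.75 × 0.6 × 480 × (0.707 × 10) = 1527 N/mm.
742 ≤ 1527 → adequate.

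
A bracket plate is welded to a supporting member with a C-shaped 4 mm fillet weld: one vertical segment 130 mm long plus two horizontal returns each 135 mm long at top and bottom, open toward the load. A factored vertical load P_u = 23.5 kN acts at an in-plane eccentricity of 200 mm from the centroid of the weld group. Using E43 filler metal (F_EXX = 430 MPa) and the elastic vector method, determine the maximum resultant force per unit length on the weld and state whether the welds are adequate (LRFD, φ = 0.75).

Total weld length L_w = 400 mm. Treat welds as unit-width lines.
Centroid: x̄ = 2×135×67.5 / 400 = 45.56 mm from the vertical weld.
Polar moment about centroid: J = I_x + I_y = [130³/12 + 2×135×65²] + [130×45.56² + 2(135³/12 + 135×21.94²)] = 2134000 mm³.
Direct shear f_v = P/L_w = 23.5×10³ / 400 = 58.75 N/mm (vertical).
Torsion M = P·e = 23.5×10³ × 200 = 4700000 N·mm.
Critical point at (x, y) = (89.44, 65) from centroid. f_tx = M·y/J = 143.2 N/mm; f_ty = M·x/J = 197 N/mm.
Resultant f_max = √[f_tx² + (f_v + f_ty)²] = √[143.2² + (58.75 + 197)²] = 293.1 N/mm.
Capacity per unit length: φr_n = 0.75 × 0.6 × 430 × (0.707 × 4) = 547.2 N/mm.
293.1 ≤ 547.2 → adequate.

f_max ≈ 293 N/mm; adequate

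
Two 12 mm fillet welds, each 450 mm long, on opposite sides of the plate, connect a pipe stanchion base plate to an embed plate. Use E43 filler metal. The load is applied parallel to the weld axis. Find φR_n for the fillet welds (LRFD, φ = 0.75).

φR_n ≈ 1480 kN

E43XX → F_EXX = 430 MPa.
Effective throat t_e = 0.707 × 12 = 8.484 mm.
Total length L = 900 mm; A_we = 8.484 × 900 = 7636 mm².
F_nw = 0.6 F_EXX = 0.6 × 430 = 258 MPa.
φR_n = 0.75 × 258 × 7636 × 10⁻³ = 1477 kN.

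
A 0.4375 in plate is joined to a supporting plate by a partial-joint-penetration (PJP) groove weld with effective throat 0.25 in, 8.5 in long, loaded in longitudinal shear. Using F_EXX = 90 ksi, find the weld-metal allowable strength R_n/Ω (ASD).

R_n/Ω ≈ 57.4 kips

Effective throat (given) t_e = 0.25 in.
A_we = 0.25 × 8.5 = 2.125 in².
F_nw = 0.6 F_EXX = 54 ksi.
R_n/Ω = (54 × 2.125) / 2.0 = 57.38 kips.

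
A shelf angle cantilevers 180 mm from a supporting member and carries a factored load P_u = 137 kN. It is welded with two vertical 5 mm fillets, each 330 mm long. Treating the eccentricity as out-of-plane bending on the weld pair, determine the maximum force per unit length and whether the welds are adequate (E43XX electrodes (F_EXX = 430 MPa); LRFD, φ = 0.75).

f_max ≈ 710 N/mm; NOT adequate

L_w = 2 × 330 = 660 mm; section modulus (unit throat) S = 2 × L²/6 = 36300 mm².
Direct shear f_v = P/L_w = 137×10³/660 = 207.6 N/mm.
Moment M = P × e = 137×10³ × 180 = 24660000 N·mm; bending f_b = M/S = 679.3 N/mm.
f_max = √(f_v² + f_b²) = √(207.6² + 679.3²) = 710.3 N/mm.
φr_n = 0.75 × 0.6 × 430 × (0.707 × 5) = 684 N/mm → NOT adequate.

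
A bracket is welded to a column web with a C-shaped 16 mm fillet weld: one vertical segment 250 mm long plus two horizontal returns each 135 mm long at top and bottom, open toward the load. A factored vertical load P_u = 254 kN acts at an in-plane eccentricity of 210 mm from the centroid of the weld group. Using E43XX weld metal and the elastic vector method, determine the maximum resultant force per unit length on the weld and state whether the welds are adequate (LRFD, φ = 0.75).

f_max ≈ 1660 N/mm; adequate

E43XX → F_EXX = 430 MPa.
Total weld length L_w = 520 mm. Treat welds as unit-width lines.
Centroid: x̄ = 2×135×67.5 / 520 = 35.05 mm from the vertical weld.
Polar moment about centroid: J = I_x + I_y = [250³/12 + 2×135×125²] + [250×35.05² + 2(135³/12 + 135×32.45²)] = 6522000 mm³.
Direct shear f_v = P/L_w = 254×10³ / 520 = 488.5 N/mm (vertical).
Torsion M = P·e = 254×10³ × 210 = 53340000 N·mm.
Critical point at (x, y) = (99.95, 125) from centroid. f_tx = M·y/J = 1022 N/mm; f_ty = M·x/J = 817.4 N/mm.
Resultant f_max = √[f_tx² + (f_v + f_ty)²] = √[1022² + (488.5 + 817.4)²] = 1658 N/mm.
Capacity per unit length: φr_n = 0.75 × 0.6 × 430 × (0.707 × 16) = 2189 N/mm.
1658 ≤ 2189 → adequate.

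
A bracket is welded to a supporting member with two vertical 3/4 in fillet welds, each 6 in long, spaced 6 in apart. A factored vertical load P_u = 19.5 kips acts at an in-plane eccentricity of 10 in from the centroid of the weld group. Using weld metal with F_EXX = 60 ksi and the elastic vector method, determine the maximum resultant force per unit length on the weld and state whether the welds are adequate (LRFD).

f_max ≈ 6.99 kip/in; adequate

Total weld length L_w = 12 in. Treat welds as unit-width lines.
Polar moment about centroid: J = 2[d³/12 + d(b/2)²] = 2[6³/12 + 6×3²] = 144 in³.
Direct shear f_v = P/L_w = 19.5 / 12 = 1.625 kip/in (vertical).
Torsion M = P·e = 19.5 × 10 = 195 kip·in.
Critical point at (x, y) = (3, 3) from centroid. f_tx = M·y/J = 4.062 kip/in; f_ty = M·x/J = 4.062 kip/in.
Resultant f_max = √[f_tx² + (f_v + f_ty)²] = √[4.062² + (1.625 + 4.062)²] = 6.989 kip/in.
Capacity per unit length: φr_n = 0.75 × 0.6 × 60 × (0.707 × 0.75) = 14.32 kip/in.
6.989 ≤ 14.32 → adequate.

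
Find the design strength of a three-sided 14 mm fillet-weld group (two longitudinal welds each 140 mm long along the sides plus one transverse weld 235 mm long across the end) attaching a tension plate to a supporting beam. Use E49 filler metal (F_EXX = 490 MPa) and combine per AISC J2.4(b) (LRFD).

t_e = 0.707 × 14 = 9.898 mm.
R_nwl = 0.6 × 490 × 9.898 × 280 × 10⁻³ = 814.8 kN (longitudinal, 2 welds).
R_nwt = 0.6 × 490 × 9.898 × 235 × 10⁻³ = 683.9 kN (transverse, base value).
(i) R_nwl + R_nwt = 1499 kN; (ii) 0.85 R_nwl + 1.5 R_nwt = 1718 kN.
R_n = max = 1718 kN [governs: (ii)]; φR_n = 1289 kN.

φR_n ≈ 1290 kN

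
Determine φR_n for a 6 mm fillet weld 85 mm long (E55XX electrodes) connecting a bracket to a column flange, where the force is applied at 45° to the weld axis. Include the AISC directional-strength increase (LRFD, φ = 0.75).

φR_n ≈ 116 kN

E55XX → F_EXX = 550 MPa.
t_e = 0.707 × 6 = 4.242 mm; A_we = 4.242 × 85 = 360.6 mm².
Directional factor: 1.0 + 0.5 sin^1.5(45°) = 1.297.
F_nw = 0.6 × 550 × 1.297 = 428.1 MPa.
φR_n = 0.75 × 428.1 × 360.6 × 10⁻³ = 115.8 kN.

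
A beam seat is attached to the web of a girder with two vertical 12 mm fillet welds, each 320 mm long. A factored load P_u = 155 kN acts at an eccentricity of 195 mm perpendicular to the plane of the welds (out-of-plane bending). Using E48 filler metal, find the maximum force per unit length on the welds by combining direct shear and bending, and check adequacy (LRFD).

f_max ≈ 918 N/mm; adequate

E48XX → F_EXX = 480 MPa.
L_w = 2 × 320 = 640 mm; section modulus (unit throat) S = 2 × L²/6 = 34130 mm².
Direct shear f_v = P/L_w = 155×10³/640 = 242.2 N/mm.
Moment M = P × e = 155×10³ × 195 = 30225000 N·mm; bending f_b = M/S = 885.5 N/mm.
f_max = √(f_v² + f_b²) = √(242.2² + 885.5²) = 918 N/mm.
φr_n = 0.75 × 0.6 × 480 × (0.707 × 12) = 1833 N/mm → adequate.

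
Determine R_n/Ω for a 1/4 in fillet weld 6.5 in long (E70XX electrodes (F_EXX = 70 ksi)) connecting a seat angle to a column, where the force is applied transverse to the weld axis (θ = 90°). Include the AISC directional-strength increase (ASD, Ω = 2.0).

t_e = 0.707 × 0.25 = 0.1767 in; A_we = 0.1767 × 6.5 = 1.149 in².
Directional factor: 1.0 + 0.5 sin^1.5(90°) = 1.5.
F_nw = 0.6 × 70 × 1.5 = 63 ksi.
R_n/Ω = (63 × 1.149) / 2.0 = 36.19 kip.

R_n/Ω ≈ 36.2 kip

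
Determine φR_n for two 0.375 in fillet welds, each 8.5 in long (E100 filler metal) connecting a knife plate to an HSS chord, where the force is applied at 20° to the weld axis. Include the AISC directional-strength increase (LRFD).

φR_n ≈ 223 kip

E100XX → F_EXX = 100 ksi.
t_e = 0.707 × 0.375 = 0.2651 in; A_we = 0.2651 × 17 = 4.507 in².
Directional factor: 1.0 + 0.5 sin^1.5(20°) = 1.1.
F_nw = 0.6 × 100 × 1.1 = 66 ksi.
φR_n = 0.75 × 66 × 4.507 = 223.1 kip.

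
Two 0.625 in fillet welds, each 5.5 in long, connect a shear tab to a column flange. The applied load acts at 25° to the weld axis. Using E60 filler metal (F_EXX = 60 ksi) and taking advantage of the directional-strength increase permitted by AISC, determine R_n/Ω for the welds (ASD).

t_e = 0.707 × 0.625 = 0.4419 in; A_we = 0.4419 × 11 = 4.861 in².
Directional factor: 1.0 + 0.5 sin^1.5(25°) = 1.137.
F_nw = 0.6 × 60 × 1.137 = 40.95 ksi.
R_n/Ω = (40.95 × 4.861) / 2.0 = 99.51 kip.

R_n/Ω ≈ 99.5 kip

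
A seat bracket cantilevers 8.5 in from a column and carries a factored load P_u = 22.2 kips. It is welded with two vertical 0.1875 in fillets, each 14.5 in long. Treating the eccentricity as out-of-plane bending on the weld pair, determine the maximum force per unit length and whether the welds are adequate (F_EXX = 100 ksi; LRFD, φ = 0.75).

L_w = 2 × 14.5 = 29 in; section modulus (unit throat) S = 2 × L²/6 = 70.08 in².
Direct shear f_v = P/L_w = 22.2/29 = 0.7655 kip/in.
Moment M = P × e = 22.2 × 8.5 = 188.7 kip·in; bending f_b = M/S = 2.693 kip/in.
f_max = √(f_v² + f_b²) = √(0.7655² + 2.693²) = 2.799 kip/in.
φr_n = 0.75 × 0.6 × 100 × (0.707 × 0.1875) = 5.965 kip/in → adequate.

f_max ≈ 2.8 kip/in; adequate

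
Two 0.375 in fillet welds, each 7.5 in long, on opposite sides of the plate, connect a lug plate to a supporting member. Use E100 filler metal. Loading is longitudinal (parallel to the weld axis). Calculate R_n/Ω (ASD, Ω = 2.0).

R_n/Ω ≈ 119 kips

E100XX → F_EXX = 100 ksi.
Effective throat t_e = 0.707 × 0.375 = 0.2651 in.
Total length L = 15 in; A_we = 0.2651 × 15 = 3.977 in².
F_nw = 0.6 F_EXX = 0.6 × 100 = 60 ksi.
R_n = 60 × 3.977 = 238.6 kips; R_n/Ω = 238.6/2.0 = 119.3 kips.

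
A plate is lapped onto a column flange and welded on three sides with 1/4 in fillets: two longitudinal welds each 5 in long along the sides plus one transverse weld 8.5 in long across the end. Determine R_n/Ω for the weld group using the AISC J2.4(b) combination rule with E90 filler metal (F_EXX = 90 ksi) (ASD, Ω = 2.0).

t_e = 0.707 × 0.25 = 0.1767 in.
R_nwl = 0.6 × 90 × 0.1767 × 10 = 95.44 kip (longitudinal, 2 welds).
R_nwt = 0.6 × 90 × 0.1767 × 8.5 = 81.13 kip (transverse, base value).
(i) R_nwl + R_nwt = 176.6 kip; (ii) 0.85 R_nwl + 1.5 R_nwt = 202.8 kip.
R_n = max = 202.8 kip [governs: (ii)]; R_n/Ω = 101.4 kip.

R_n/Ω ≈ 101 kip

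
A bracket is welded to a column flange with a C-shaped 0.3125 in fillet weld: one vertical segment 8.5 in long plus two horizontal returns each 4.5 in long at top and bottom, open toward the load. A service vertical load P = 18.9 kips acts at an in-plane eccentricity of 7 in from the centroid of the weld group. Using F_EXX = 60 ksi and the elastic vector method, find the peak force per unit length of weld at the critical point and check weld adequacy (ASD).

f_max ≈ 3.62 kip/in; adequate

Total weld length L_w = 17.5 in. Treat welds as unit-width lines.
Centroid: x̄ = 2×4.5×2.25 / 17.5 = 1.157 in from the vertical weld.
Polar moment about centroid: J = I_x + I_y = [8.5³/12 + 2×4.5×4.25²] + [8.5×1.157² + 2(4.5³/12 + 4.5×1.093²)] = 251.1 in³.
Direct shear f_v = P/L_w = 18.9 / 17.5 = 1.08 kip/in (vertical).
Torsion M = P·e = 18.9 × 7 = 132.3 kip·in.
Critical point at (x, y) = (3.343, 4.25) from centroid. f_tx = M·y/J = 2.24 kip/in; f_ty = M·x/J = 1.762 kip/in.
Resultant f_max = √[f_tx² + (f_v + f_ty)²] = √[2.24² + (1.08 + 1.762)²] = 3.618 kip/in.
Capacity per unit length: r_n/Ω = (1/2.0) × 0.6 × 60 × (0.707 × 0.3125) = 3.977 kip/in.
3.618 ≤ 3.977 → adequate.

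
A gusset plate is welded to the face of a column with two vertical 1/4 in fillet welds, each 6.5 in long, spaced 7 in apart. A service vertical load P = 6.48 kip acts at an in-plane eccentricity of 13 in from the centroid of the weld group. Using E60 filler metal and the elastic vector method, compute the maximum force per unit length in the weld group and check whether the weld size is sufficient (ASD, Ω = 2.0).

E60XX → F_EXX = 60 ksi.
Total weld length L_w = 13 in. Treat welds as unit-width lines.
Polar moment about centroid: J = 2[d³/12 + d(b/2)²] = 2[6.5³/12 + 6.5×3.5²] = 205 in³.
Direct shear f_v = P/L_w = 6.48 / 13 = 0.4985 kip/in (vertical).
Torsion M = P·e = 6.48 × 13 = 84.24 kip·in.
Critical point at (x, y) = (3.5, 3.25) from centroid. f_tx = M·y/J = 1.335 kip/in; f_ty = M·x/J = 1.438 kip/in.
Resultant f_max = √[f_tx² + (f_v + f_ty)²] = √[1.335² + (0.4985 + 1.438)²] = 2.352 kip/in.
Capacity per unit length: r_n/Ω = (1/2.0) × 0.6 × 60 × (0.707 × 0.25) = 3.181 kip/in.
2.352 ≤ 3.181 → adequate.

f_max ≈ 2.35 kip/in; adequate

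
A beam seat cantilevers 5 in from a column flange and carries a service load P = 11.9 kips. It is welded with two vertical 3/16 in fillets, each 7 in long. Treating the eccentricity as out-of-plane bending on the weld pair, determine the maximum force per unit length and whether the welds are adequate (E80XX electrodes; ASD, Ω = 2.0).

E80XX → F_EXX = 80 ksi.
L_w = 2 × 7 = 14 in; section modulus (unit throat) S = 2 × L²/6 = 16.33 in².
Direct shear f_v = P/L_w = 11.9/14 = 0.85 kip/in.
Moment M = P × e = 11.9 × 5 = 59.5 kip·in; bending f_b = M/S = 3.643 kip/in.
f_max = √(f_v² + f_b²) = √(0.85² + 3.643²) = 3.741 kip/in.
r_n/Ω = (1/2.0) × 0.6 × 80 × (0.707 × 0.1875) = 3.181 kip/in → NOT adequate.

f_max ≈ 3.74 kip/in; NOT adequate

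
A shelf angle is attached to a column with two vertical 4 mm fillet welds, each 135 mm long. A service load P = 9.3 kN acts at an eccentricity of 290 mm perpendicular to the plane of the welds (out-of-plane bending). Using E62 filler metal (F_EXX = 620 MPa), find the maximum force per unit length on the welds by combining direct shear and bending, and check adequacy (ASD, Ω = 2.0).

f_max ≈ 445 N/mm; adequate

L_w = 2 × 135 = 270 mm; section modulus (unit throat) S = 2 × L²/6 = 6075 mm².
Direct shear f_v = P/L_w = 9.3×10³/270 = 34.44 N/mm.
Moment M = P × e = 9.3×10³ × 290 = 2697000 N·mm; bending f_b = M/S = 444 N/mm.
f_max = √(f_v² + f_b²) = √(34.44² + 444²) = 445.3 N/mm.
r_n/Ω = (1/2.0) × 0.6 × 620 × (0.707 × 4) = 526 N/mm → adequate.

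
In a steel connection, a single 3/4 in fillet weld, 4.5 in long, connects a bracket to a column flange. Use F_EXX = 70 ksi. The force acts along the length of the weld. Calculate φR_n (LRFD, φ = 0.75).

Effective throat t_e = 0.707 × 0.75 = 0.5302 in.
Total length L = 4.5 in; A_we = 0.5302 × 4.5 = 2.386 in².
F_nw = 0.6 F_EXX = 0.6 × 70 = 42 ksi.
φR_n = 0.75 × 42 × 2.386 = 75.16 kip.

φR_n ≈ 75.2 kip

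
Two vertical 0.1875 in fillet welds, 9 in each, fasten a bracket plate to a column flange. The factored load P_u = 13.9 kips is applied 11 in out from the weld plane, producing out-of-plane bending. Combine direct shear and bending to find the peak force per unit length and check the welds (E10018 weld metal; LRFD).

E100XX → F_EXX = 100 ksi.
L_w = 2 × 9 = 18 in; section modulus (unit throat) S = 2 × L²/6 = 27 in².
Direct shear f_v = P/L_w = 13.9/18 = 0.7722 kip/in.
Moment M = P × e = 13.9 × 11 = 152.9 kip·in; bending f_b = M/S = 5.663 kip/in.
f_max = √(f_v² + f_b²) = √(0.7722² + 5.663²) = 5.715 kip/in.
φr_n = 0.75 × 0.6 × 100 × (0.707 × 0.1875) = 5.965 kip/in → adequate.

f_max ≈ 5.72 kip/in; adequate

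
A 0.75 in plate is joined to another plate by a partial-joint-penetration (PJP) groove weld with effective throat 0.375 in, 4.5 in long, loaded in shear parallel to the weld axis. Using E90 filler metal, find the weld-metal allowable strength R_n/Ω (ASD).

E90XX → F_EXX = 90 ksi.
Effective throat (given) t_e = 0.375 in.
A_we = 0.375 × 4.5 = 1.688 in².
F_nw = 0.6 F_EXX = 54 ksi.
R_n/Ω = (54 × 1.688) / 2.0 = 45.56 kip.

R_n/Ω ≈ 45.6 kip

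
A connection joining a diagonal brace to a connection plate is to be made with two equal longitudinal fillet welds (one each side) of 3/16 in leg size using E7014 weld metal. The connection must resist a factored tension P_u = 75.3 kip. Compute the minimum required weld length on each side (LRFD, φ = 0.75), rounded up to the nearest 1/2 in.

L = 9.5 in on each side

E70XX → F_EXX = 70 ksi.
Throat t_e = 0.707 × 0.1875 = 0.1326 in.
φr_n = 0.75 × 0.6 × 70 × 0.1326 = 4.176 kip/in.
L_req = P_u / φr_n = 75.3 / 4.176 = 18.03 in total.
Per side: 18.03 / 2 = 9.016 in.
Round up → use L = 9.5 in on each side.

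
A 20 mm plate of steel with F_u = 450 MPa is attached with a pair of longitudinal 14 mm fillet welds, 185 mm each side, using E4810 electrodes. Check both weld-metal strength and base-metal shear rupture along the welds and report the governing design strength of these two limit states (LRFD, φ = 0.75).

E48XX → F_EXX = 480 MPa.
t_e = 0.707 × 14 = 9.898 mm; L = 370 mm.
Weld metal: φR_n = 0.75 × 0.6 × 480 × 9.898 × 370 × 10⁻³ = 791 kN.
Base metal (shear rupture): φR_n = 0.75 × 0.6 × 450 × 20 × 370 × 10⁻³ = 1498 kN.
Governing: weld metal.

φR_n ≈ 791 kN (weld metal governs)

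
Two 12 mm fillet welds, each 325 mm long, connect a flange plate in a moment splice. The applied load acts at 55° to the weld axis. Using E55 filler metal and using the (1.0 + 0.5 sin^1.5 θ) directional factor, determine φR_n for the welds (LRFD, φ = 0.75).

φR_n ≈ 1870 kN

E55XX → F_EXX = 550 MPa.
t_e = 0.707 × 12 = 8.484 mm; A_we = 8.484 × 650 = 5515 mm².
Directional factor: 1.0 + 0.5 sin^1.5(55°) = 1.371.
F_nw = 0.6 × 550 × 1.371 = 452.3 MPa.
φR_n = 0.75 × 452.3 × 5515 × 10⁻³ = 1871 kN.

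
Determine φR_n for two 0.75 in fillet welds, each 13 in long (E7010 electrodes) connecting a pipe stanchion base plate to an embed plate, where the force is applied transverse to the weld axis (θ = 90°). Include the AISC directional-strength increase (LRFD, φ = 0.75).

φR_n ≈ 651 kips

E70XX → F_EXX = 70 ksi.
t_e = 0.707 × 0.75 = 0.5302 in; A_we = 0.5302 × 26 = 13.79 in².
Directional factor: 1.0 + 0.5 sin^1.5(90°) = 1.5.
F_nw = 0.6 × 70 × 1.5 = 63 ksi.
φR_n = 0.75 × 63 × 13.79 = 651.4 kips.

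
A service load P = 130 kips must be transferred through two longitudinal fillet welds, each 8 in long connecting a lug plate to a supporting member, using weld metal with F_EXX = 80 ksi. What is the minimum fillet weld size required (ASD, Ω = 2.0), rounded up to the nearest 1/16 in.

Total weld length L = 16 in.
Required throat t_e = P × Ω / (0.6 F_EXX × L) = 130 × 2.0 / (0.6 × 80 × 16) = 0.3385 in.
Required leg w = t_e / 0.707 = 0.4788 in → use 1/2 in.

w = 1/2 in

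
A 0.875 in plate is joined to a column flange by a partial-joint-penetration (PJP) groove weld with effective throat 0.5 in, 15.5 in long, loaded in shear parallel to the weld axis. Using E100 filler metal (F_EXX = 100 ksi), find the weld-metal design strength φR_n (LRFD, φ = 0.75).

Effective throat (given) t_e = 0.5 in.
A_we = 0.5 × 15.5 = 7.75 in².
F_nw = 0.6 F_EXX = 60 ksi.
φR_n = 0.75 × 60 × 7.75 = 348.8 kip.

φR_n ≈ 349 kip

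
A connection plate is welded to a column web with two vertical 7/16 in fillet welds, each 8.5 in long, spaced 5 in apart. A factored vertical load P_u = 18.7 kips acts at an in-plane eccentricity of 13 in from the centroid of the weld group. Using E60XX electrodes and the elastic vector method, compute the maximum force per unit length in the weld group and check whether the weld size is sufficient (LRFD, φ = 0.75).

f_max ≈ 6.37 kip/in; adequate

E60XX → F_EXX = 60 ksi.
Total weld length L_w = 17 in. Treat welds as unit-width lines.
Polar moment about centroid: J = 2[d³/12 + d(b/2)²] = 2[8.5³/12 + 8.5×2.5²] = 208.6 in³.
Direct shear f_v = P/L_w = 18.7 / 17 = 1.1 kip/in (vertical).
Torsion M = P·e = 18.7 × 13 = 243.1 kip·in.
Critical point at (x, y) = (2.5, 4.25) from centroid. f_tx = M·y/J = 4.953 kip/in; f_ty = M·x/J = 2.913 kip/in.
Resultant f_max = √[f_tx² + (f_v + f_ty)²] = √[4.953² + (1.1 + 2.913)²] = 6.375 kip/in.
Capacity per unit length: φr_n = 0.75 × 0.6 × 60 × (0.707 × 0.4375) = 8.351 kip/in.
6.375 ≤ 8.351 → adequate.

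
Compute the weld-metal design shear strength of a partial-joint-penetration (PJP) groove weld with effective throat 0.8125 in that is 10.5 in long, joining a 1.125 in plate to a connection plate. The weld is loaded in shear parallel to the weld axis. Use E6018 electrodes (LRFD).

φR_n ≈ 230 kip

E60XX → F_EXX = 60 ksi.
Effective throat (given) t_e = 0.8125 in.
A_we = 0.8125 × 10.5 = 8.531 in².
F_nw = 0.6 F_EXX = 36 ksi.
φR_n = 0.75 × 36 × 8.531 = 230.3 kip.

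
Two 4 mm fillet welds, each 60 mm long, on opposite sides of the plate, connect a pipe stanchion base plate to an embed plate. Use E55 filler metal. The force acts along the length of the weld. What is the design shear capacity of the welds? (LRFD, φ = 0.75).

E55XX → F_EXX = 550 MPa.
Effective throat t_e = 0.707 × 4 = 2.828 mm.
Total length L = 120 mm; A_we = 2.828 × 120 = 339.4 mm².
F_nw = 0.6 F_EXX = 0.6 × 550 = 330 MPa.
φR_n = 0.75 × 330 × 339.4 × 10⁻³ = 83.99 kN.

φR_n ≈ 84 kN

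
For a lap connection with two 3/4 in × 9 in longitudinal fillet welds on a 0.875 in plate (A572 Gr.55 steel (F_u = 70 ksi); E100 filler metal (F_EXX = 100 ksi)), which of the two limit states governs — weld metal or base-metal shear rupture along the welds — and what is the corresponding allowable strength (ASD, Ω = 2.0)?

t_e = 0.707 × 0.75 = 0.5302 in; L = 18 in.
Weld metal: R_n/Ω = (1/2.0) × 0.6 × 100 × 0.5302 × 18 = 286.3 kips.
Base metal (shear rupture): R_n/Ω = (1/2.0) × 0.6 × 70 × 0.875 × 18 = 330.8 kips.
Governing: weld metal.

R_n/Ω ≈ 286 kips (weld metal governs)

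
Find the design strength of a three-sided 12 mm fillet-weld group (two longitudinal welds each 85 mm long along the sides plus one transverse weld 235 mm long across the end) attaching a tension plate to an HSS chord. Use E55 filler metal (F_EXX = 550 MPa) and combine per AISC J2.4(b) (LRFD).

φR_n ≈ 1040 kN

t_e = 0.707 × 12 = 8.484 mm.
R_nwl = 0.6 × 550 × 8.484 × 170 × 10⁻³ = 476 kN (longitudinal, 2 welds).
R_nwt = 0.6 × 550 × 8.484 × 235 × 10⁻³ = 657.9 kN (transverse, base value).
(i) R_nwl + R_nwt = 1134 kN; (ii) 0.85 R_nwl + 1.5 R_nwt = 1391 kN.
R_n = max = 1391 kN [governs: (ii)]; φR_n = 1044 kN.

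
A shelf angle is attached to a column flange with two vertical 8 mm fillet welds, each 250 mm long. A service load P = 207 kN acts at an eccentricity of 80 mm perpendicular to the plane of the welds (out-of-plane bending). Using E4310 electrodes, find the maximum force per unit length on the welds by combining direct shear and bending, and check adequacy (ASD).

E43XX → F_EXX = 430 MPa.
L_w = 2 × 250 = 500 mm; section modulus (unit throat) S = 2 × L²/6 = 20830 mm².
Direct shear f_v = P/L_w = 207×10³/500 = 414 N/mm.
Moment M = P × e = 207×10³ × 80 = 16560000 N·mm; bending f_b = M/S = 794.9 N/mm.
f_max = √(f_v² + f_b²) = √(414² + 794.9²) = 896.2 N/mm.
r_n/Ω = (1/2.0) × 0.6 × 430 × (0.707 × 8) = 729.6 N/mm → NOT adequate.

f_max ≈ 896 N/mm; NOT adequate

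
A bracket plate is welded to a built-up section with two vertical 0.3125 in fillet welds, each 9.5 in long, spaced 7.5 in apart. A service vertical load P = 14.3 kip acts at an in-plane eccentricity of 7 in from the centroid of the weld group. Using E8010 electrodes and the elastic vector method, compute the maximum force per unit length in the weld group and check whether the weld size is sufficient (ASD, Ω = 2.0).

E80XX → F_EXX = 80 ksi.
Total weld length L_w = 19 in. Treat welds as unit-width lines.
Polar moment about centroid: J = 2[d³/12 + d(b/2)²] = 2[9.5³/12 + 9.5×3.75²] = 410.1 in³.
Direct shear f_v = P/L_w = 14.3 / 19 = 0.7526 kip/in (vertical).
Torsion M = P·e = 14.3 × 7 = 100.1 kip·in.
Critical point at (x, y) = (3.75, 4.75) from centroid. f_tx = M·y/J = 1.159 kip/in; f_ty = M·x/J = 0.9154 kip/in.
Resultant f_max = √[f_tx² + (f_v + f_ty)²] = √[1.159² + (0.7526 + 0.9154)²] = 2.031 kip/in.
Capacity per unit length: r_n/Ω = (1/2.0) × 0.6 × 80 × (0.707 × 0.3125) = 5.302 kip/in.
2.031 ≤ 5.302 → adequate.

f_max ≈ 2.03 kip/in; adequate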